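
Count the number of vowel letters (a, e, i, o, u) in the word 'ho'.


Scanning each character of 'ho':
  Position 1: 'h' -> consonant (running count: 0)
  Position 2: 'o' -> vowel (running count: 1)
Total vowels: 1

1


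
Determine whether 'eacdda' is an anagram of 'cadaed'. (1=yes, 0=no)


Sort characters of 'eacdda': 'aacdde'
Sort characters of 'cadaed': 'aacdde'
Sorted forms match -> they ARE anagrams
Result: 1

1


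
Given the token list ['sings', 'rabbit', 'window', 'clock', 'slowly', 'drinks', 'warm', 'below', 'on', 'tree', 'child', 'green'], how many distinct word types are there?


Listing all tokens and tracking unique types:
  Token 1: 'sings' -> NEW (unique so far: 1)
  Token 2: 'rabbit' -> NEW (unique so far: 2)
  Token 3: 'window' -> NEW (unique so far: 3)
  Token 4: 'clock' -> NEW (unique so far: 4)
  Token 5: 'slowly' -> NEW (unique so far: 5)
  Token 6: 'drinks' -> NEW (unique so far: 6)
  Token 7: 'warm' -> NEW (unique so far: 7)
  Token 8: 'below' -> NEW (unique so far: 8)
  Token 9: 'on' -> NEW (unique so far: 9)
  Token 10: 'tree' -> NEW (unique so far: 10)
  Token 11: 'child' -> NEW (unique so far: 11)
  Token 12: 'green' -> NEW (unique so far: 12)
Unique types: ('below', 'child', 'clock', 'drinks', 'green', 'on', 'rabbit', 'sings', 'slowly', 'tree', 'warm', 'window')
Vocabulary size: 12

12


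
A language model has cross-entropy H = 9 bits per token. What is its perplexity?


Perplexity formula: PP = 2^H
H = 9
PP = 2^9
PP = 2^9 = 512

512


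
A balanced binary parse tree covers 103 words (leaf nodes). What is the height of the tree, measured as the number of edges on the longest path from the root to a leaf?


In a balanced binary tree with n leaves the deepest leaf is ceil(log2(n)) edges below the root.
log2(103) = 6.6865
ceil(6.6865) = 7
height (edges) = 7

7


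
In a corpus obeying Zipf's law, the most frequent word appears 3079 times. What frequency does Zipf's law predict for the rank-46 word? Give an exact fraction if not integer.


Zipf's law: freq(rank) = f1 / rank
f1 = 3079, rank = 46
freq = 3079 / 46
GCD(3079, 46) = 1
Simplified: 3079/46

3079/46


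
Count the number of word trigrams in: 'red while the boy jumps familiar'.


Word trigrams from [6] words:
  Trigram 1: (red while the)
  Trigram 2: (while the boy)
  Trigram 3: (the boy jumps)
  Trigram 4: (boy jumps familiar)
Total word trigrams: 6 - 2 = 4

4


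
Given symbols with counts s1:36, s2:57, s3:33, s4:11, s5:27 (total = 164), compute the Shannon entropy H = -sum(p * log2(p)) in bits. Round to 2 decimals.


Computing entropy H = -sum(p_i * log2(p_i)):
  s1: p = 36/164 = 0.2195, -p*log2(p) = 0.4802
  s2: p = 57/164 = 0.3476, -p*log2(p) = 0.5299
  s3: p = 33/164 = 0.2012, -p*log2(p) = 0.4655
  s4: p = 11/164 = 0.0671, -p*log2(p) = 0.2615
  s5: p = 27/164 = 0.1646, -p*log2(p) = 0.4285
H = sum of terms = 2.1656
Rounded to 2 decimals: 2.17

2.17


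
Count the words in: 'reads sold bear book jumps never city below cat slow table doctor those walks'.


Counting words by splitting on spaces:
  Word 1: 'reads'
  Word 2: 'sold'
  Word 3: 'bear'
  Word 4: 'book'
  Word 5: 'jumps'
  Word 6: 'never'
  Word 7: 'city'
  Word 8: 'below'
  Word 9: 'cat'
  Word 10: 'slow'
  Word 11: 'table'
  Word 12: 'doctor'
  Word 13: 'those'
  Word 14: 'walks'
Total words: 14

14


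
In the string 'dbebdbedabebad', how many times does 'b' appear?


Scanning 'dbebdbedabebad' for 'b':
  Position 1: 'b' -> MATCH (count: 1)
  Position 3: 'b' -> MATCH (count: 2)
  Position 5: 'b' -> MATCH (count: 3)
  Position 9: 'b' -> MATCH (count: 4)
  Position 11: 'b' -> MATCH (count: 5)
Total occurrences of 'b': 5

5


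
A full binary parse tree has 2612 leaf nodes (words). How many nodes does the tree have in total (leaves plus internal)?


Leaf nodes (terminals): 2612
Internal nodes = n - 1 = 2612 - 1 = 2611
Total = leaves + internal = 2612 + 2611 = 5223

5223


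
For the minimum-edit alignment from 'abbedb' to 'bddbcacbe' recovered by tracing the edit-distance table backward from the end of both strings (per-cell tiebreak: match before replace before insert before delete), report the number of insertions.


Edit distance = 7. Backtracking from cell (6, 9) with preference match > replace > insert > delete,
then listing the resulting alignment 'abbedb' -> 'bddbcacbe' left to right:
  Step 1: insert 'b' [insertion #1]
  Step 2: insert 'd' [insertion #2]
  Step 3: replace a->d
  Step 4: keep 'b'
  Step 5: replace b->c
  Step 6: replace e->a
  Step 7: replace d->c
  Step 8: keep 'b'
  Step 9: insert 'e' [insertion #3]
Total insertions: 3

3


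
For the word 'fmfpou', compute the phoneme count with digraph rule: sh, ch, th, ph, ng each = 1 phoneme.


Parsing 'fmfpou' greedily, digraphs first:
  'f' -> consonant phoneme (phonemes so far: 1)
  'm' -> consonant phoneme (phonemes so far: 2)
  'f' -> consonant phoneme (phonemes so far: 3)
  'p' -> consonant phoneme (phonemes so far: 4)
  'o' -> vowel phoneme (phonemes so far: 5)
  'u' -> vowel phoneme (phonemes so far: 6)
Total phonemes: 6

6


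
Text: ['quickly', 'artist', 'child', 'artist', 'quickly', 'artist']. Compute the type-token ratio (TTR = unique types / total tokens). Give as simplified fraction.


Tokens: 6
Unique types: ('artist', 'child', 'quickly') = 3
TTR = 3/6
Simplify: divide both by 3 -> 1/2
TTR = 1/2

1/2


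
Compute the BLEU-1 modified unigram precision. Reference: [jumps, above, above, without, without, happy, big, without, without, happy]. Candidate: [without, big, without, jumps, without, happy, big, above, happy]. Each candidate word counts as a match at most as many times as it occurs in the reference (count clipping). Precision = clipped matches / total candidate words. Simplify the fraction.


Reference word counts: {'above': 2, 'big': 1, 'happy': 2, 'jumps': 1, 'without': 4}
Checking each candidate word (with clipping):
  'without' -> in reference (ref count 4, used 1/4) -> match (matches: 1)
  'big' -> in reference (ref count 1, used 1/1) -> match (matches: 2)
  'without' -> in reference (ref count 4, used 2/4) -> match (matches: 3)
  'jumps' -> in reference (ref count 1, used 1/1) -> match (matches: 4)
  'without' -> in reference (ref count 4, used 3/4) -> match (matches: 5)
  'happy' -> in reference (ref count 2, used 1/2) -> match (matches: 6)
  'big' -> ref count 1 already used up (1/1) -> clipped, no match (matches: 6)
  'above' -> in reference (ref count 2, used 1/2) -> match (matches: 7)
  'happy' -> in reference (ref count 2, used 2/2) -> match (matches: 8)
Clipped matches: 8, Candidate length: 9
Precision = 8/9

8/9


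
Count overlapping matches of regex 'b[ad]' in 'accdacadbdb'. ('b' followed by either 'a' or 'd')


Pattern: b[ad] means 'b' followed by either 'a' or 'd'.
Scanning 'accdacadbdb' position-by-position:
  Pos 0: window 'ac' -> no
  Pos 1: window 'cc' -> no
  Pos 2: window 'cd' -> no
  Pos 3: window 'da' -> no
  Pos 4: window 'ac' -> no
  Pos 5: window 'ca' -> no
  Pos 6: window 'ad' -> no
  Pos 7: window 'db' -> no
  Pos 8: window 'bd' -> MATCH
  Pos 9: window 'db' -> no
  Pos 10: window 'b' -> no
Total matches: 1

1


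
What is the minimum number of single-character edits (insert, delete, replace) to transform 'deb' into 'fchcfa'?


Building DP table for s1='deb' (len 3) and s2='fchcfa' (len 6):
       f  c  h  c  f  a
    0  1  2  3  4  5  6
  d 1  1  2  3  4  5  6
  e 2  2  2  3  4  5  6
  b 3  3  3  3  4  5  6
Edit distance = dp[3][6] = 6

6


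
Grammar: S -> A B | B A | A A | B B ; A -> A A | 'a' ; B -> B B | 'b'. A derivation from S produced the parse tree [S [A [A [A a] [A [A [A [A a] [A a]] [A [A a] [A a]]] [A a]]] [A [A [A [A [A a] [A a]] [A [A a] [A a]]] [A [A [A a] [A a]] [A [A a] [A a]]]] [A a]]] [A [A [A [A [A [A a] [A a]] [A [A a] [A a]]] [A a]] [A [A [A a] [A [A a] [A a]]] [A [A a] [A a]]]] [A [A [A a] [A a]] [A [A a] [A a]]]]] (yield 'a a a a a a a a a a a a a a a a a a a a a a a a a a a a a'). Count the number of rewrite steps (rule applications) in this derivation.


Every bracketed nonterminal node [X ...] in the tree is produced by exactly one rule application.
Reading the tree off as a leftmost derivation:
  Step 1: S  =>  A A   (applied S -> A A)
  Step 2: A A  =>  A A A   (applied A -> A A)
  Step 3: A A A  =>  A A A A   (applied A -> A A)
  Step 4: A A A A  =>  a A A A   (applied A -> a)
  Step 5: a A A A  =>  a A A A A   (applied A -> A A)
  Step 6: a A A A A  =>  a A A A A A   (applied A -> A A)
  Step 7: a A A A A A  =>  a A A A A A A   (applied A -> A A)
  Step 8: a A A A A A A  =>  a a A A A A A   (applied A -> a)
  Step 9: a a A A A A A  =>  a a a A A A A   (applied A -> a)
  Step 10: a a a A A A A  =>  a a a A A A A A   (applied A -> A A)
  Step 11: a a a A A A A A  =>  a a a a A A A A   (applied A -> a)
  Step 12: a a a a A A A A  =>  a a a a a A A A   (applied A -> a)
  Step 13: a a a a a A A A  =>  a a a a a a A A   (applied A -> a)
  Step 14: a a a a a a A A  =>  a a a a a a A A A   (applied A -> A A)
  Step 15: a a a a a a A A A  =>  a a a a a a A A A A   (applied A -> A A)
  Step 16: a a a a a a A A A A  =>  a a a a a a A A A A A   (applied A -> A A)
  Step 17: a a a a a a A A A A A  =>  a a a a a a A A A A A A   (applied A -> A A)
  Step 18: a a a a a a A A A A A A  =>  a a a a a a a A A A A A   (applied A -> a)
  Step 19: a a a a a a a A A A A A  =>  a a a a a a a a A A A A   (applied A -> a)
  Step 20: a a a a a a a a A A A A  =>  a a a a a a a a A A A A A   (applied A -> A A)
  Step 21: a a a a a a a a A A A A A  =>  a a a a a a a a a A A A A   (applied A -> a)
  Step 22: a a a a a a a a a A A A A  =>  a a a a a a a a a a A A A   (applied A -> a)
  Step 23: a a a a a a a a a a A A A  =>  a a a a a a a a a a A A A A   (applied A -> A A)
  Step 24: a a a a a a a a a a A A A A  =>  a a a a a a a a a a A A A A A   (applied A -> A A)
  Step 25: a a a a a a a a a a A A A A A  =>  a a a a a a a a a a a A A A A   (applied A -> a)
  Step 26: a a a a a a a a a a a A A A A  =>  a a a a a a a a a a a a A A A   (applied A -> a)
  Step 27: a a a a a a a a a a a a A A A  =>  a a a a a a a a a a a a A A A A   (applied A -> A A)
  Step 28: a a a a a a a a a a a a A A A A  =>  a a a a a a a a a a a a a A A A   (applied A -> a)
  Step 29: a a a a a a a a a a a a a A A A  =>  a a a a a a a a a a a a a a A A   (applied A -> a)
  Step 30: a a a a a a a a a a a a a a A A  =>  a a a a a a a a a a a a a a a A   (applied A -> a)
  Step 31: a a a a a a a a a a a a a a a A  =>  a a a a a a a a a a a a a a a A A   (applied A -> A A)
  Step 32: a a a a a a a a a a a a a a a A A  =>  a a a a a a a a a a a a a a a A A A   (applied A -> A A)
  Step 33: a a a a a a a a a a a a a a a A A A  =>  a a a a a a a a a a a a a a a A A A A   (applied A -> A A)
  Step 34: a a a a a a a a a a a a a a a A A A A  =>  a a a a a a a a a a a a a a a A A A A A   (applied A -> A A)
  Step 35: a a a a a a a a a a a a a a a A A A A A  =>  a a a a a a a a a a a a a a a A A A A A A   (applied A -> A A)
  Step 36: a a a a a a a a a a a a a a a A A A A A A  =>  a a a a a a a a a a a a a a a a A A A A A   (applied A -> a)
  Step 37: a a a a a a a a a a a a a a a a A A A A A  =>  a a a a a a a a a a a a a a a a a A A A A   (applied A -> a)
  Step 38: a a a a a a a a a a a a a a a a a A A A A  =>  a a a a a a a a a a a a a a a a a A A A A A   (applied A -> A A)
  Step 39: a a a a a a a a a a a a a a a a a A A A A A  =>  a a a a a a a a a a a a a a a a a a A A A A   (applied A -> a)
  Step 40: a a a a a a a a a a a a a a a a a a A A A A  =>  a a a a a a a a a a a a a a a a a a a A A A   (applied A -> a)
  Step 41: a a a a a a a a a a a a a a a a a a a A A A  =>  a a a a a a a a a a a a a a a a a a a a A A   (applied A -> a)
  Step 42: a a a a a a a a a a a a a a a a a a a a A A  =>  a a a a a a a a a a a a a a a a a a a a A A A   (applied A -> A A)
  Step 43: a a a a a a a a a a a a a a a a a a a a A A A  =>  a a a a a a a a a a a a a a a a a a a a A A A A   (applied A -> A A)
  Step 44: a a a a a a a a a a a a a a a a a a a a A A A A  =>  a a a a a a a a a a a a a a a a a a a a a A A A   (applied A -> a)
  Step 45: a a a a a a a a a a a a a a a a a a a a a A A A  =>  a a a a a a a a a a a a a a a a a a a a a A A A A   (applied A -> A A)
  Step 46: a a a a a a a a a a a a a a a a a a a a a A A A A  =>  a a a a a a a a a a a a a a a a a a a a a a A A A   (applied A -> a)
  Step 47: a a a a a a a a a a a a a a a a a a a a a a A A A  =>  a a a a a a a a a a a a a a a a a a a a a a a A A   (applied A -> a)
  Step 48: a a a a a a a a a a a a a a a a a a a a a a a A A  =>  a a a a a a a a a a a a a a a a a a a a a a a A A A   (applied A -> A A)
  Step 49: a a a a a a a a a a a a a a a a a a a a a a a A A A  =>  a a a a a a a a a a a a a a a a a a a a a a a a A A   (applied A -> a)
  Step 50: a a a a a a a a a a a a a a a a a a a a a a a a A A  =>  a a a a a a a a a a a a a a a a a a a a a a a a a A   (applied A -> a)
  Step 51: a a a a a a a a a a a a a a a a a a a a a a a a a A  =>  a a a a a a a a a a a a a a a a a a a a a a a a a A A   (applied A -> A A)
  Step 52: a a a a a a a a a a a a a a a a a a a a a a a a a A A  =>  a a a a a a a a a a a a a a a a a a a a a a a a a A A A   (applied A -> A A)
  Step 53: a a a a a a a a a a a a a a a a a a a a a a a a a A A A  =>  a a a a a a a a a a a a a a a a a a a a a a a a a a A A   (applied A -> a)
  Step 54: a a a a a a a a a a a a a a a a a a a a a a a a a a A A  =>  a a a a a a a a a a a a a a a a a a a a a a a a a a a A   (applied A -> a)
  Step 55: a a a a a a a a a a a a a a a a a a a a a a a a a a a A  =>  a a a a a a a a a a a a a a a a a a a a a a a a a a a A A   (applied A -> A A)
  Step 56: a a a a a a a a a a a a a a a a a a a a a a a a a a a A A  =>  a a a a a a a a a a a a a a a a a a a a a a a a a a a a A   (applied A -> a)
  Step 57: a a a a a a a a a a a a a a a a a a a a a a a a a a a a A  =>  a a a a a a a a a a a a a a a a a a a a a a a a a a a a a   (applied A -> a)
Final yield: a a a a a a a a a a a a a a a a a a a a a a a a a a a a a
Total rewrite steps: 57

57


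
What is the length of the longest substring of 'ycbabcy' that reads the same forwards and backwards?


Scanning 'ycbabcy' for palindromic substrings.
Substring at positions 0-6: 'ycbabcy'.
Check: reverse('ycbabcy') = 'ycbabcy' -> palindrome confirmed.
No longer palindromic substring exists; longest length = 7

7


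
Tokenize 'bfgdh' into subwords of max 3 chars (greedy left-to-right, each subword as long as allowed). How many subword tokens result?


'bfgdh' has 5 characters.
Chunking with max size 3:
  Chunk 1: 'bfg' (positions 0-2)
  Chunk 2: 'dh' (positions 3-4)
Total chunks: ceil(5 / 3) = 2

2


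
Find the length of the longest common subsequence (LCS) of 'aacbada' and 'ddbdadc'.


DP table for LCS of 'aacbada' and 'ddbdadc':
       d  d  b  d  a  d  c
    0  0  0  0  0  0  0  0
  a 0  0  0  0  0  1  1  1
  a 0  0  0  0  0  1  1  1
  c 0  0  0  0  0  1  1  2
  b 0  0  0  1  1  1  1  2
  a 0  0  0  1  1  2  2  2
  d 0  1  1  1  2  2  3  3
  a 0  1  1  1  2  3  3  3
LCS: 'bad'
LCS length = 3

3


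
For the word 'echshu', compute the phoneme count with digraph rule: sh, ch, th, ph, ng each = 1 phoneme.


Parsing 'echshu' greedily, digraphs first:
  'e' -> vowel phoneme (phonemes so far: 1)
  'ch' -> digraph (1 consonant phoneme) (phonemes so far: 2)
  'sh' -> digraph (1 consonant phoneme) (phonemes so far: 3)
  'u' -> vowel phoneme (phonemes so far: 4)
Total phonemes: 4

4


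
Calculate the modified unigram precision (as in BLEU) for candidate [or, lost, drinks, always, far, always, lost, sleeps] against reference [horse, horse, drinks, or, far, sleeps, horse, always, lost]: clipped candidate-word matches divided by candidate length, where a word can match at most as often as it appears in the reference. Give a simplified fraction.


Reference word counts: {'always': 1, 'drinks': 1, 'far': 1, 'horse': 3, 'lost': 1, 'or': 1, 'sleeps': 1}
Checking each candidate word (with clipping):
  'or' -> in reference (ref count 1, used 1/1) -> match (matches: 1)
  'lost' -> in reference (ref count 1, used 1/1) -> match (matches: 2)
  'drinks' -> in reference (ref count 1, used 1/1) -> match (matches: 3)
  'always' -> in reference (ref count 1, used 1/1) -> match (matches: 4)
  'far' -> in reference (ref count 1, used 1/1) -> match (matches: 5)
  'always' -> ref count 1 already used up (1/1) -> clipped, no match (matches: 5)
  'lost' -> ref count 1 already used up (1/1) -> clipped, no match (matches: 5)
  'sleeps' -> in reference (ref count 1, used 1/1) -> match (matches: 6)
Clipped matches: 6, Candidate length: 8
Precision = 6/8 = 3/4

3/4


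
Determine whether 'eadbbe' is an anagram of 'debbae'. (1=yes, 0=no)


Sort characters of 'eadbbe': 'abbdee'
Sort characters of 'debbae': 'abbdee'
Sorted forms match -> they ARE anagrams
Result: 1

1


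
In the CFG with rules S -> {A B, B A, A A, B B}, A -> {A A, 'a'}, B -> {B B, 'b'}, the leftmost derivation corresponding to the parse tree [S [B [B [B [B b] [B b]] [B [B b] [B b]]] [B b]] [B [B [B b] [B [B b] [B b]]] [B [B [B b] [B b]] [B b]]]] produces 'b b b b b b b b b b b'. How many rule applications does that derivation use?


Every bracketed nonterminal node [X ...] in the tree is produced by exactly one rule application.
Reading the tree off as a leftmost derivation:
  Step 1: S  =>  B B   (applied S -> B B)
  Step 2: B B  =>  B B B   (applied B -> B B)
  Step 3: B B B  =>  B B B B   (applied B -> B B)
  Step 4: B B B B  =>  B B B B B   (applied B -> B B)
  Step 5: B B B B B  =>  b B B B B   (applied B -> b)
  Step 6: b B B B B  =>  b b B B B   (applied B -> b)
  Step 7: b b B B B  =>  b b B B B B   (applied B -> B B)
  Step 8: b b B B B B  =>  b b b B B B   (applied B -> b)
  Step 9: b b b B B B  =>  b b b b B B   (applied B -> b)
  Step 10: b b b b B B  =>  b b b b b B   (applied B -> b)
  Step 11: b b b b b B  =>  b b b b b B B   (applied B -> B B)
  Step 12: b b b b b B B  =>  b b b b b B B B   (applied B -> B B)
  Step 13: b b b b b B B B  =>  b b b b b b B B   (applied B -> b)
  Step 14: b b b b b b B B  =>  b b b b b b B B B   (applied B -> B B)
  Step 15: b b b b b b B B B  =>  b b b b b b b B B   (applied B -> b)
  Step 16: b b b b b b b B B  =>  b b b b b b b b B   (applied B -> b)
  Step 17: b b b b b b b b B  =>  b b b b b b b b B B   (applied B -> B B)
  Step 18: b b b b b b b b B B  =>  b b b b b b b b B B B   (applied B -> B B)
  Step 19: b b b b b b b b B B B  =>  b b b b b b b b b B B   (applied B -> b)
  Step 20: b b b b b b b b b B B  =>  b b b b b b b b b b B   (applied B -> b)
  Step 21: b b b b b b b b b b B  =>  b b b b b b b b b b b   (applied B -> b)
Final yield: b b b b b b b b b b b
Total rewrite steps: 21

21


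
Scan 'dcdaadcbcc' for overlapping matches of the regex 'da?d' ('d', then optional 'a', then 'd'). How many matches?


Pattern: da?d means 'd', then optional 'a', then 'd'.
Scanning 'dcdaadcbcc' position-by-position:
  Pos 0: window 'dcd' -> no
  Pos 1: window 'cda' -> no
  Pos 2: window 'daa' -> no
  Pos 3: window 'aad' -> no
  Pos 4: window 'adc' -> no
  Pos 5: window 'dcb' -> no
  Pos 6: window 'cbc' -> no
  Pos 7: window 'bcc' -> no
  Pos 8: window 'cc' -> no
  Pos 9: window 'c' -> no
Total matches: 0

0


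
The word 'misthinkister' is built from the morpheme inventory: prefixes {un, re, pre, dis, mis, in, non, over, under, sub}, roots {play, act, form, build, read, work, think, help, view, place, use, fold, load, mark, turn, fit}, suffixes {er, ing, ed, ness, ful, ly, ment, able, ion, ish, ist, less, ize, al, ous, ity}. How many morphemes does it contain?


Segmenting 'misthinkister' against the inventory:
  'mis' -> prefix (morpheme 1)
  'think' -> root (morpheme 2)
  'ist' -> suffix (morpheme 3)
  'er' -> suffix (morpheme 4)
Total morphemes: 4

4


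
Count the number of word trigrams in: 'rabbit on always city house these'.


Word trigrams from [6] words:
  Trigram 1: (rabbit on always)
  Trigram 2: (on always city)
  Trigram 3: (always city house)
  Trigram 4: (city house these)
Total word trigrams: 6 - 2 = 4

4


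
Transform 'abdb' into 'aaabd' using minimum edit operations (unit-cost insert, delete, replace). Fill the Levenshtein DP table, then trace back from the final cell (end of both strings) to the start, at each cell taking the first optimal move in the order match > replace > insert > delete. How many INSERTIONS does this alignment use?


Edit distance = 3. Backtracking from cell (4, 5) with preference match > replace > insert > delete,
then listing the resulting alignment 'abdb' -> 'aaabd' left to right:
  Step 1: keep 'a'
  Step 2: replace b->a
  Step 3: replace d->a
  Step 4: keep 'b'
  Step 5: insert 'd' [insertion #1]
Total insertions: 1

1


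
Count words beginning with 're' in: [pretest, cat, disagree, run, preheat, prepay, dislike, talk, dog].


Checking each word for prefix 're':
  'pretest' -> no (count: 0)
  'cat' -> no (count: 0)
  'disagree' -> no (count: 0)
  'run' -> no (count: 0)
  'preheat' -> no (count: 0)
  'prepay' -> no (count: 0)
  'dislike' -> no (count: 0)
  'talk' -> no (count: 0)
  'dog' -> no (count: 0)
Total with prefix 're': 0

0


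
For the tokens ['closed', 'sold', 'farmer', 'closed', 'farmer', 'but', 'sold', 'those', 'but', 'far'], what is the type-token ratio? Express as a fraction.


Tokens: 10
Unique types: ('but', 'closed', 'far', 'farmer', 'sold', 'those') = 6
TTR = 6/10
Simplify: divide both by 2 -> 3/5
TTR = 3/5

3/5


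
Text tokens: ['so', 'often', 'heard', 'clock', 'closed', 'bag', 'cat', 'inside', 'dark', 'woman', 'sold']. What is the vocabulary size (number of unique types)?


Listing all tokens and tracking unique types:
  Token 1: 'so' -> NEW (unique so far: 1)
  Token 2: 'often' -> NEW (unique so far: 2)
  Token 3: 'heard' -> NEW (unique so far: 3)
  Token 4: 'clock' -> NEW (unique so far: 4)
  Token 5: 'closed' -> NEW (unique so far: 5)
  Token 6: 'bag' -> NEW (unique so far: 6)
  Token 7: 'cat' -> NEW (unique so far: 7)
  Token 8: 'inside' -> NEW (unique so far: 8)
  Token 9: 'dark' -> NEW (unique so far: 9)
  Token 10: 'woman' -> NEW (unique so far: 10)
  Token 11: 'sold' -> NEW (unique so far: 11)
Unique types: ('bag', 'cat', 'clock', 'closed', 'dark', 'heard', 'inside', 'often', 'so', 'sold', 'woman')
Vocabulary size: 11

11


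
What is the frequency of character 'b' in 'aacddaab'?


Scanning 'aacddaab' for 'b':
  Position 7: 'b' -> MATCH (count: 1)
Total occurrences of 'b': 1

1


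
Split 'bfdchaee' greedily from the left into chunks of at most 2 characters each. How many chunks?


'bfdchaee' has 8 characters.
Chunking with max size 2:
  Chunk 1: 'bf' (positions 0-1)
  Chunk 2: 'dc' (positions 2-3)
  Chunk 3: 'ha' (positions 4-5)
  Chunk 4: 'ee' (positions 6-7)
Total chunks: ceil(8 / 2) = 4

4


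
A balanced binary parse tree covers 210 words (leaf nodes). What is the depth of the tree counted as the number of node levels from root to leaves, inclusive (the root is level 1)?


In a balanced binary tree with n leaves the deepest leaf is ceil(log2(n)) edges below the root,
so counting node levels inclusive of root and leaves gives ceil(log2(n)) + 1 levels.
log2(210) = 7.7142
ceil(7.7142) = 8
levels = 8 + 1 = 9

9


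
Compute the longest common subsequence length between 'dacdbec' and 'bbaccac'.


DP table for LCS of 'dacdbec' and 'bbaccac':
       b  b  a  c  c  a  c
    0  0  0  0  0  0  0  0
  d 0  0  0  0  0  0  0  0
  a 0  0  0  1  1  1  1  1
  c 0  0  0  1  2  2  2  2
  d 0  0  0  1  2  2  2  2
  b 0  1  1  1  2  2  2  2
  e 0  1  1  1  2  2  2  2
  c 0  1  1  1  2  3  3  3
LCS: 'acc'
LCS length = 3

3


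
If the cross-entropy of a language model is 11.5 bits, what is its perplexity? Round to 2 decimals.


Perplexity formula: PP = 2^H
H = 11.5
PP = 2^11.5
Decompose: 2^11.5 = 2^11 * 2^0.5 = 2^11 * sqrt(2)
2^11 = 2048, sqrt(2) ~ 1.4142136
PP ~ 2048 * 1.4142136 = 2896.3094528
Rounded to 2 decimals: 2896.31

2896.31


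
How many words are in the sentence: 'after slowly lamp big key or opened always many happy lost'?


Counting words by splitting on spaces:
  Word 1: 'after'
  Word 2: 'slowly'
  Word 3: 'lamp'
  Word 4: 'big'
  Word 5: 'key'
  Word 6: 'or'
  Word 7: 'opened'
  Word 8: 'always'
  Word 9: 'many'
  Word 10: 'happy'
  Word 11: 'lost'
Total words: 11

11


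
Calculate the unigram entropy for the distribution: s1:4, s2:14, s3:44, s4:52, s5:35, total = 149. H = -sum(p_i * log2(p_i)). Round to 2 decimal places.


Computing entropy H = -sum(p_i * log2(p_i)):
  s1: p = 4/149 = 0.0268, -p*log2(p) = 0.1401
  s2: p = 14/149 = 0.0940, -p*log2(p) = 0.3206
  s3: p = 44/149 = 0.2953, -p*log2(p) = 0.5197
  s4: p = 52/149 = 0.3490, -p*log2(p) = 0.5300
  s5: p = 35/149 = 0.2349, -p*log2(p) = 0.4909
H = sum of terms = 2.0013
Rounded to 2 decimals: 2.00

2.00


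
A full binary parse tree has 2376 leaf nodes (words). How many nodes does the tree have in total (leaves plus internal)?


Leaf nodes (terminals): 2376
Internal nodes = n - 1 = 2376 - 1 = 2375
Total = leaves + internal = 2376 + 2375 = 4751

4751


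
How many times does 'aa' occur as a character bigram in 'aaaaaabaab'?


Scanning 'aaaaaabaab' for bigram 'aa':
  Position 0: 'aa' -> MATCH
  Position 1: 'aa' -> MATCH
  Position 2: 'aa' -> MATCH
  Position 3: 'aa' -> MATCH
  Position 4: 'aa' -> MATCH
  Position 5: 'ab' -> no
  Position 6: 'ba' -> no
  Position 7: 'aa' -> MATCH
  Position 8: 'ab' -> no
Total matches: 6

6


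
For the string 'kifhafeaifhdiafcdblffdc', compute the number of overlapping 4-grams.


String 'kifhafeaifhdiafcdblffdc' has length L = 23.
Number of overlapping n-grams = L - n + 1
Substituting: 23 - 4 + 1 = 20

20


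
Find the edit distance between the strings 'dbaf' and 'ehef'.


Building DP table for s1='dbaf' (len 4) and s2='ehef' (len 4):
       e  h  e  f
    0  1  2  3  4
  d 1  1  2  3  4
  b 2  2  2  3  4
  a 3  3  3  3  4
  f 4  4  4  4  3
Edit distance = dp[4][4] = 3

3


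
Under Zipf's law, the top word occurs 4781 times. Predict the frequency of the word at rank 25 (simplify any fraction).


Zipf's law: freq(rank) = f1 / rank
f1 = 4781, rank = 25
freq = 4781 / 25
GCD(4781, 25) = 1
Simplified: 4781/25

4781/25


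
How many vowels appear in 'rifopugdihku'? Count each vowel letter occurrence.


Scanning each character of 'rifopugdihku':
  Position 1: 'r' -> consonant (running count: 0)
  Position 2: 'i' -> vowel (running count: 1)
  Position 3: 'f' -> consonant (running count: 1)
  Position 4: 'o' -> vowel (running count: 2)
  Position 5: 'p' -> consonant (running count: 2)
  Position 6: 'u' -> vowel (running count: 3)
  Position 7: 'g' -> consonant (running count: 3)
  Position 8: 'd' -> consonant (running count: 3)
  Position 9: 'i' -> vowel (running count: 4)
  Position 10: 'h' -> consonant (running count: 4)
  Position 11: 'k' -> consonant (running count: 4)
  Position 12: 'u' -> vowel (running count: 5)
Total vowels: 5

5


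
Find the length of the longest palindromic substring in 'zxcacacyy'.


Scanning 'zxcacacyy' for palindromic substrings.
Substring at positions 2-6: 'cacac'.
Check: reverse('cacac') = 'cacac' -> palindrome confirmed.
Neighbouring characters ('x' / 'y') break symmetry, so it cannot extend further.
No longer palindromic substring exists; longest length = 5

5


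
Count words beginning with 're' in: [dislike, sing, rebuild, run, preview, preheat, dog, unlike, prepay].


Checking each word for prefix 're':
  'dislike' -> no (count: 0)
  'sing' -> no (count: 0)
  'rebuild' -> YES, starts with 're' (count: 1)
  'run' -> no (count: 1)
  'preview' -> no (count: 1)
  'preheat' -> no (count: 1)
  'dog' -> no (count: 1)
  'unlike' -> no (count: 1)
  'prepay' -> no (count: 1)
Total with prefix 're': 1

1


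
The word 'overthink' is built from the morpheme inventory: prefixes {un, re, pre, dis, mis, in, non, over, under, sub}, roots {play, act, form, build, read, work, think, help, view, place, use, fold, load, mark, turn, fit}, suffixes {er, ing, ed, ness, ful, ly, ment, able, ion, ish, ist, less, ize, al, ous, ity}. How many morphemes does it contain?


Segmenting 'overthink' against the inventory:
  'over' -> prefix (morpheme 1)
  'think' -> root (morpheme 2)
Total morphemes: 2

2


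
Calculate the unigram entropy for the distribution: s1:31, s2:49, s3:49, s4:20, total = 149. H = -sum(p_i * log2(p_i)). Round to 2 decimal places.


Computing entropy H = -sum(p_i * log2(p_i)):
  s1: p = 31/149 = 0.2081, -p*log2(p) = 0.4712
  s2: p = 49/149 = 0.3289, -p*log2(p) = 0.5276
  s3: p = 49/149 = 0.3289, -p*log2(p) = 0.5276
  s4: p = 20/149 = 0.1342, -p*log2(p) = 0.3889
H = sum of terms = 1.9153
Rounded to 2 decimals: 1.92

1.92


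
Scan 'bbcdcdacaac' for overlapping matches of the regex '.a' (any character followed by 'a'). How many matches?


Pattern: .a means any character followed by 'a'.
Scanning 'bbcdcdacaac' position-by-position:
  Pos 0: window 'bb' -> no
  Pos 1: window 'bc' -> no
  Pos 2: window 'cd' -> no
  Pos 3: window 'dc' -> no
  Pos 4: window 'cd' -> no
  Pos 5: window 'da' -> MATCH
  Pos 6: window 'ac' -> no
  Pos 7: window 'ca' -> MATCH
  Pos 8: window 'aa' -> MATCH
  Pos 9: window 'ac' -> no
  Pos 10: window 'c' -> no
Total matches: 3

3


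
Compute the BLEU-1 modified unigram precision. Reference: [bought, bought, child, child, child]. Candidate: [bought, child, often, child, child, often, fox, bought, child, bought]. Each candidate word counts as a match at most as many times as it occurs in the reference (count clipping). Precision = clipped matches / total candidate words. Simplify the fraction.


Reference word counts: {'bought': 2, 'child': 3}
Checking each candidate word (with clipping):
  'bought' -> in reference (ref count 2, used 1/2) -> match (matches: 1)
  'child' -> in reference (ref count 3, used 1/3) -> match (matches: 2)
  'often' -> not in reference -> no match (matches: 2)
  'child' -> in reference (ref count 3, used 2/3) -> match (matches: 3)
  'child' -> in reference (ref count 3, used 3/3) -> match (matches: 4)
  'often' -> not in reference -> no match (matches: 4)
  'fox' -> not in reference -> no match (matches: 4)
  'bought' -> in reference (ref count 2, used 2/2) -> match (matches: 5)
  'child' -> ref count 3 already used up (3/3) -> clipped, no match (matches: 5)
  'bought' -> ref count 2 already used up (2/2) -> clipped, no match (matches: 5)
Clipped matches: 5, Candidate length: 10
Precision = 5/10 = 1/2

1/2


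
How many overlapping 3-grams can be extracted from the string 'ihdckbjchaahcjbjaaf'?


String 'ihdckbjchaahcjbjaaf' has length L = 19.
Number of overlapping n-grams = L - n + 1
Substituting: 19 - 3 + 1 = 17

17


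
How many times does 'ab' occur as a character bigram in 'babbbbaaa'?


Scanning 'babbbbaaa' for bigram 'ab':
  Position 0: 'ba' -> no
  Position 1: 'ab' -> MATCH
  Position 2: 'bb' -> no
  Position 3: 'bb' -> no
  Position 4: 'bb' -> no
  Position 5: 'ba' -> no
  Position 6: 'aa' -> no
  Position 7: 'aa' -> no
Total matches: 1

1


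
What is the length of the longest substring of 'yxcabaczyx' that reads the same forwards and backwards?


Scanning 'yxcabaczyx' for palindromic substrings.
Substring at positions 2-6: 'cabac'.
Check: reverse('cabac') = 'cabac' -> palindrome confirmed.
Neighbouring characters ('x' / 'z') break symmetry, so it cannot extend further.
No longer palindromic substring exists; longest length = 5

5


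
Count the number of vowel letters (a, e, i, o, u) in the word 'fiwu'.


Scanning each character of 'fiwu':
  Position 1: 'f' -> consonant (running count: 0)
  Position 2: 'i' -> vowel (running count: 1)
  Position 3: 'w' -> consonant (running count: 1)
  Position 4: 'u' -> vowel (running count: 2)
Total vowels: 2

2


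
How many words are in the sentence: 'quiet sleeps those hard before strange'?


Counting words by splitting on spaces:
  Word 1: 'quiet'
  Word 2: 'sleeps'
  Word 3: 'those'
  Word 4: 'hard'
  Word 5: 'before'
  Word 6: 'strange'
Total words: 6

6


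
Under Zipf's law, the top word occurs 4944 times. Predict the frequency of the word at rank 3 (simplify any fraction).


Zipf's law: freq(rank) = f1 / rank
f1 = 4944, rank = 3
freq = 4944 / 3
= 1648

1648


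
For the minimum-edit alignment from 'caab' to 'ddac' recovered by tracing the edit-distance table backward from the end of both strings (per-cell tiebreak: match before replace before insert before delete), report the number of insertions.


Edit distance = 3. Backtracking from cell (4, 4) with preference match > replace > insert > delete,
then listing the resulting alignment 'caab' -> 'ddac' left to right:
  Step 1: replace c->d
  Step 2: replace a->d
  Step 3: keep 'a'
  Step 4: replace b->c
Total insertions: 0

0


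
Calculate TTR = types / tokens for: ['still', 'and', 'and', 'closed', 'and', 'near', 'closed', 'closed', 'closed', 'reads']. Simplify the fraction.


Tokens: 10
Unique types: ('and', 'closed', 'near', 'reads', 'still') = 5
TTR = 5/10
Simplify: divide both by 5 -> 1/2
TTR = 1/2

1/2


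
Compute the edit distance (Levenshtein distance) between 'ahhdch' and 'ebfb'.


Building DP table for s1='ahhdch' (len 6) and s2='ebfb' (len 4):
       e  b  f  b
    0  1  2  3  4
  a 1  1  2  3  4
  h 2  2  2  3  4
  h 3  3  3  3  4
  d 4  4  4  4  4
  c 5  5  5  5  5
  h 6  6  6  6  6
Edit distance = dp[6][4] = 6

6


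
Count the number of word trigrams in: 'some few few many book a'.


Word trigrams from [6] words:
  Trigram 1: (some few few)
  Trigram 2: (few few many)
  Trigram 3: (few many book)
  Trigram 4: (many book a)
Total word trigrams: 6 - 2 = 4

4


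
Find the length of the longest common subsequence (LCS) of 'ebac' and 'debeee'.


DP table for LCS of 'ebac' and 'debeee':
       d  e  b  e  e  e
    0  0  0  0  0  0  0
  e 0  0  1  1  1  1  1
  b 0  0  1  2  2  2  2
  a 0  0  1  2  2  2  2
  c 0  0  1  2  2  2  2
LCS: 'eb'
LCS length = 2

2


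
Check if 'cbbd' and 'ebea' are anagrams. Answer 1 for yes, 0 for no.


Sort characters of 'cbbd': 'bbcd'
Sort characters of 'ebea': 'abee'
Sorted forms differ -> they are NOT anagrams
Result: 0

0


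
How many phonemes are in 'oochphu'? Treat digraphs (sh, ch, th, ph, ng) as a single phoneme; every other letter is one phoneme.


Parsing 'oochphu' greedily, digraphs first:
  'o' -> vowel phoneme (phonemes so far: 1)
  'o' -> vowel phoneme (phonemes so far: 2)
  'ch' -> digraph (1 consonant phoneme) (phonemes so far: 3)
  'ph' -> digraph (1 consonant phoneme) (phonemes so far: 4)
  'u' -> vowel phoneme (phonemes so far: 5)
Total phonemes: 5

5


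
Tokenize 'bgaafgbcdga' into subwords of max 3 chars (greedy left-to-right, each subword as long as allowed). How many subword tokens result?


'bgaafgbcdga' has 11 characters.
Chunking with max size 3:
  Chunk 1: 'bga' (positions 0-2)
  Chunk 2: 'afg' (positions 3-5)
  Chunk 3: 'bcd' (positions 6-8)
  Chunk 4: 'ga' (positions 9-10)
Total chunks: ceil(11 / 3) = 4

4


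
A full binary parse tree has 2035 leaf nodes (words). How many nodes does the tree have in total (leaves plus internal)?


Leaf nodes (terminals): 2035
Internal nodes = n - 1 = 2035 - 1 = 2034
Total = leaves + internal = 2035 + 2034 = 4069

4069


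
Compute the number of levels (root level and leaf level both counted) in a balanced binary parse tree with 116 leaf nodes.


In a balanced binary tree with n leaves the deepest leaf is ceil(log2(n)) edges below the root,
so counting node levels inclusive of root and leaves gives ceil(log2(n)) + 1 levels.
log2(116) = 6.8580
ceil(6.8580) = 7
levels = 7 + 1 = 8

8


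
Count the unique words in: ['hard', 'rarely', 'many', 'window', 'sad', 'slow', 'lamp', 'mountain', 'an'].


Listing all tokens and tracking unique types:
  Token 1: 'hard' -> NEW (unique so far: 1)
  Token 2: 'rarely' -> NEW (unique so far: 2)
  Token 3: 'many' -> NEW (unique so far: 3)
  Token 4: 'window' -> NEW (unique so far: 4)
  Token 5: 'sad' -> NEW (unique so far: 5)
  Token 6: 'slow' -> NEW (unique so far: 6)
  Token 7: 'lamp' -> NEW (unique so far: 7)
  Token 8: 'mountain' -> NEW (unique so far: 8)
  Token 9: 'an' -> NEW (unique so far: 9)
Unique types: ('an', 'hard', 'lamp', 'many', 'mountain', 'rarely', 'sad', 'slow', 'window')
Vocabulary size: 9

9


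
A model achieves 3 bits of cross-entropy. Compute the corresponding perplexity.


Perplexity formula: PP = 2^H
H = 3
PP = 2^3
Steps: 2^1 = 2, 2^2 = 4, 2^3 = 8
PP = 8

8


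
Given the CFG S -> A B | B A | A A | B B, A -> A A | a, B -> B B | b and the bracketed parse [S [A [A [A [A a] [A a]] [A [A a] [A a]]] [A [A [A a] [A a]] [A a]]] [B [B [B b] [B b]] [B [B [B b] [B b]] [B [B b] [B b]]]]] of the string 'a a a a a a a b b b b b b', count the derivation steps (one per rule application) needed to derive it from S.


Every bracketed nonterminal node [X ...] in the tree is produced by exactly one rule application.
Reading the tree off as a leftmost derivation:
  Step 1: S  =>  A B   (applied S -> A B)
  Step 2: A B  =>  A A B   (applied A -> A A)
  Step 3: A A B  =>  A A A B   (applied A -> A A)
  Step 4: A A A B  =>  A A A A B   (applied A -> A A)
  Step 5: A A A A B  =>  a A A A B   (applied A -> a)
  Step 6: a A A A B  =>  a a A A B   (applied A -> a)
  Step 7: a a A A B  =>  a a A A A B   (applied A -> A A)
  Step 8: a a A A A B  =>  a a a A A B   (applied A -> a)
  Step 9: a a a A A B  =>  a a a a A B   (applied A -> a)
  Step 10: a a a a A B  =>  a a a a A A B   (applied A -> A A)
  Step 11: a a a a A A B  =>  a a a a A A A B   (applied A -> A A)
  Step 12: a a a a A A A B  =>  a a a a a A A B   (applied A -> a)
  Step 13: a a a a a A A B  =>  a a a a a a A B   (applied A -> a)
  Step 14: a a a a a a A B  =>  a a a a a a a B   (applied A -> a)
  Step 15: a a a a a a a B  =>  a a a a a a a B B   (applied B -> B B)
  Step 16: a a a a a a a B B  =>  a a a a a a a B B B   (applied B -> B B)
  Step 17: a a a a a a a B B B  =>  a a a a a a a b B B   (applied B -> b)
  Step 18: a a a a a a a b B B  =>  a a a a a a a b b B   (applied B -> b)
  Step 19: a a a a a a a b b B  =>  a a a a a a a b b B B   (applied B -> B B)
  Step 20: a a a a a a a b b B B  =>  a a a a a a a b b B B B   (applied B -> B B)
  Step 21: a a a a a a a b b B B B  =>  a a a a a a a b b b B B   (applied B -> b)
  Step 22: a a a a a a a b b b B B  =>  a a a a a a a b b b b B   (applied B -> b)
  Step 23: a a a a a a a b b b b B  =>  a a a a a a a b b b b B B   (applied B -> B B)
  Step 24: a a a a a a a b b b b B B  =>  a a a a a a a b b b b b B   (applied B -> b)
  Step 25: a a a a a a a b b b b b B  =>  a a a a a a a b b b b b b   (applied B -> b)
Final yield: a a a a a a a b b b b b b
Total rewrite steps: 25

25


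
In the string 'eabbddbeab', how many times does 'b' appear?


Scanning 'eabbddbeab' for 'b':
  Position 2: 'b' -> MATCH (count: 1)
  Position 3: 'b' -> MATCH (count: 2)
  Position 6: 'b' -> MATCH (count: 3)
  Position 9: 'b' -> MATCH (count: 4)
Total occurrences of 'b': 4

4


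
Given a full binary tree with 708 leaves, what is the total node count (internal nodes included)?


Leaf nodes (terminals): 708
Internal nodes = n - 1 = 708 - 1 = 707
Total = leaves + internal = 708 + 707 = 1415

1415


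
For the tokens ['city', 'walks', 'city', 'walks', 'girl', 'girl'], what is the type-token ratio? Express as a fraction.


Tokens: 6
Unique types: ('city', 'girl', 'walks') = 3
TTR = 3/6
Simplify: divide both by 3 -> 1/2
TTR = 1/2

1/2


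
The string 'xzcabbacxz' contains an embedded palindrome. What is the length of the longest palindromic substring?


Scanning 'xzcabbacxz' for palindromic substrings.
Substring at positions 2-7: 'cabbac'.
Check: reverse('cabbac') = 'cabbac' -> palindrome confirmed.
Neighbouring characters ('z' / 'x') break symmetry, so it cannot extend further.
No longer palindromic substring exists; longest length = 6

6


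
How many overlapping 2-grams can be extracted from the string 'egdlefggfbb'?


String 'egdlefggfbb' has length L = 11.
Number of overlapping n-grams = L - n + 1
Substituting: 11 - 2 + 1 = 10

10


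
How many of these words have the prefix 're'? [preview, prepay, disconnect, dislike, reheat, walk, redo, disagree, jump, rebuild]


Checking each word for prefix 're':
  'preview' -> no (count: 0)
  'prepay' -> no (count: 0)
  'disconnect' -> no (count: 0)
  'dislike' -> no (count: 0)
  'reheat' -> YES, starts with 're' (count: 1)
  'walk' -> no (count: 1)
  'redo' -> YES, starts with 're' (count: 2)
  'disagree' -> no (count: 2)
  'jump' -> no (count: 2)
  'rebuild' -> YES, starts with 're' (count: 3)
Total with prefix 're': 3

3
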